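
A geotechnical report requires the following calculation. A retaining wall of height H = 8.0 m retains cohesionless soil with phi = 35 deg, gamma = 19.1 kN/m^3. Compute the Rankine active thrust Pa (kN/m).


Compute active earth pressure coefficient:
Ka = tan^2(45 - phi/2) = tan^2(27.5) = 0.27099
Compute active force:
Pa = 0.5 * Ka * gamma * H^2
Pa = 0.5 * 0.27099 * 19.1 * 8.0^2
Pa = 165.63 kN/m


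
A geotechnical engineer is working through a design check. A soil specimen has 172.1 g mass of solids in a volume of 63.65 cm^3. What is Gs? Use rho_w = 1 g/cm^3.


Using Gs = m_s / (V_s * rho_w)
Since rho_w = 1 g/cm^3:
Gs = 172.1 / 63.65
Gs = 2.704


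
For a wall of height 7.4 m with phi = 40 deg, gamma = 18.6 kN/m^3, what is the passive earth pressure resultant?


Result: 2342.08 kN/m

Derivation:
Compute passive earth pressure coefficient:
Kp = tan^2(45 + phi/2) = tan^2(65.0) = 4.59891
Compute passive force:
Pp = 0.5 * Kp * gamma * H^2
Pp = 0.5 * 4.59891 * 18.6 * 7.4^2
Pp = 2342.08 kN/m


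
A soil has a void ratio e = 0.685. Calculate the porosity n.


Result: 0.4065

Derivation:
Using the relation n = e / (1 + e)
n = 0.685 / (1 + 0.685)
n = 0.685 / 1.685
n = 0.4065


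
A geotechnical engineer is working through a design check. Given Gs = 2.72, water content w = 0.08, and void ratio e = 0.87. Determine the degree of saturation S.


Using S = Gs * w / e
S = 2.72 * 0.08 / 0.87
S = 0.2501


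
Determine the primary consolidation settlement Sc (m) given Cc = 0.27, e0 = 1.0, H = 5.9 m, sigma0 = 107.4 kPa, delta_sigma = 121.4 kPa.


Using Sc = Cc * H / (1 + e0) * log10((sigma0 + delta_sigma) / sigma0)
Stress ratio = (107.4 + 121.4) / 107.4 = 2.13035
log10(2.13035) = 0.328452
Cc * H / (1 + e0) = 0.27 * 5.9 / (1 + 1.0) = 0.7965
Sc = 0.7965 * 0.328452
Sc = 0.2616 m


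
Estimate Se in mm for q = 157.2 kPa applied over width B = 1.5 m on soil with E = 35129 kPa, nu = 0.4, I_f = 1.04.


Using Se = q * B * (1 - nu^2) * I_f / E
1 - nu^2 = 1 - 0.4^2 = 0.84
Se = 157.2 * 1.5 * 0.84 * 1.04 / 35129
Se = 0.005864 m
Convert to mm: Se = 0.005864 * 1000 = 5.864 mm


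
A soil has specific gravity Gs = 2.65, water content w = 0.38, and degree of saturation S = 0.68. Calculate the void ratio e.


Using the relation e = Gs * w / S
e = 2.65 * 0.38 / 0.68
e = 1.4809


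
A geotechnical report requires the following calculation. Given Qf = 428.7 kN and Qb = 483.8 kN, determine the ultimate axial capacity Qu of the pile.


Using Qu = Qf + Qb
Qu = 428.7 + 483.8
Qu = 912.5 kN


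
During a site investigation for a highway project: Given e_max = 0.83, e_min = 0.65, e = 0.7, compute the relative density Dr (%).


Result: 72.22 %

Derivation:
Using Dr = (e_max - e) / (e_max - e_min) * 100
e_max - e = 0.83 - 0.7 = 0.13
e_max - e_min = 0.83 - 0.65 = 0.18
Dr = 0.13 / 0.18 * 100
Dr = 72.22 %


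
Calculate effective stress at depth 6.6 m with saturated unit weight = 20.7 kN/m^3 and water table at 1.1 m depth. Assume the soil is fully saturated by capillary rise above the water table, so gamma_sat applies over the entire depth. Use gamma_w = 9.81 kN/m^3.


Total stress = gamma_sat * depth
sigma = 20.7 * 6.6 = 136.62 kPa
Pore water pressure u = gamma_w * (depth - d_wt)
u = 9.81 * (6.6 - 1.1) = 53.955 kPa
Effective stress = sigma - u
sigma' = 136.62 - 53.955 = 82.67 kPa


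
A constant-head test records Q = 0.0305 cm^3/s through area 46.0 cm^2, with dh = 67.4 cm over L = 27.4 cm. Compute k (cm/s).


Result: 0.00027 cm/s

Derivation:
Compute hydraulic gradient:
i = dh / L = 67.4 / 27.4 = 2.45985
Then apply Darcy's law:
k = Q / (A * i)
k = 0.0305 / (46.0 * 2.45985)
k = 0.0305 / 113.153
k = 0.00027 cm/s


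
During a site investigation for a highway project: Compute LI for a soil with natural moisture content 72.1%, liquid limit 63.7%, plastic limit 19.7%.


First compute the plasticity index:
PI = LL - PL = 63.7 - 19.7 = 44.0
Then compute the liquidity index:
LI = (w - PL) / PI
LI = (72.1 - 19.7) / 44.0
LI = 1.191


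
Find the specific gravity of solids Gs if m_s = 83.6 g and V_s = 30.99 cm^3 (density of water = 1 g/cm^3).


Using Gs = m_s / (V_s * rho_w)
Since rho_w = 1 g/cm^3:
Gs = 83.6 / 30.99
Gs = 2.698


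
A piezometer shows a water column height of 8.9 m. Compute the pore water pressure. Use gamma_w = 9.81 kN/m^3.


Using u = gamma_w * h_w
u = 9.81 * 8.9
u = 87.31 kPa


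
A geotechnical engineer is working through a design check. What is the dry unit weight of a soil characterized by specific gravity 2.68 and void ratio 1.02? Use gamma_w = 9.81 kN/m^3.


Result: 13.015 kN/m^3

Derivation:
Using gamma_d = Gs * gamma_w / (1 + e)
gamma_d = 2.68 * 9.81 / (1 + 1.02)
gamma_d = 2.68 * 9.81 / 2.02
gamma_d = 13.015 kN/m^3


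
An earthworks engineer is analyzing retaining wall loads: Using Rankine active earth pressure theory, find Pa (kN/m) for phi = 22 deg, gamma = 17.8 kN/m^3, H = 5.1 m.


Result: 105.32 kN/m

Derivation:
Compute active earth pressure coefficient:
Ka = tan^2(45 - phi/2) = tan^2(34.0) = 0.454962
Compute active force:
Pa = 0.5 * Ka * gamma * H^2
Pa = 0.5 * 0.454962 * 17.8 * 5.1^2
Pa = 105.32 kN/m


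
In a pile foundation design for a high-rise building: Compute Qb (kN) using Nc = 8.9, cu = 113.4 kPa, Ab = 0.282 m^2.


Result: 284.61 kN

Derivation:
Using Qb = Nc * cu * Ab
Qb = 8.9 * 113.4 * 0.282
Qb = 284.61 kN


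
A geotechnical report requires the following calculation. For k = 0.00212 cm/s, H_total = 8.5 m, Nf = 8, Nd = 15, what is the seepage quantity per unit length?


Result: 9.611e-05 m^3/s per m

Derivation:
Convert k to m/s for unit consistency with H:
k = 0.00212 cm/s = 0.00212 / 100 m/s = 2.12e-05 m/s
Using q = k * H * Nf / Nd
Nf / Nd = 8 / 15 = 0.5333
q = 2.12e-05 * 8.5 * 0.5333
q = 9.611e-05 m^3/s per m


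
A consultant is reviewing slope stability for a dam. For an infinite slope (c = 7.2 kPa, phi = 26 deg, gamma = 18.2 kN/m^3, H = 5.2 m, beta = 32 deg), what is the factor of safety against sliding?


Using Fs = c / (gamma*H*sin(beta)*cos(beta)) + tan(phi)/tan(beta)
Cohesion contribution = 7.2 / (18.2*5.2*sin(32)*cos(32))
Cohesion contribution = 0.169289
Friction contribution = tan(26)/tan(32) = 0.780535
Fs = 0.169289 + 0.780535
Fs = 0.95


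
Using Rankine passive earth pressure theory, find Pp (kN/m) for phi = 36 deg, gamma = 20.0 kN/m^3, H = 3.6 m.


Compute passive earth pressure coefficient:
Kp = tan^2(45 + phi/2) = tan^2(63.0) = 3.85184
Compute passive force:
Pp = 0.5 * Kp * gamma * H^2
Pp = 0.5 * 3.85184 * 20.0 * 3.6^2
Pp = 499.2 kN/m


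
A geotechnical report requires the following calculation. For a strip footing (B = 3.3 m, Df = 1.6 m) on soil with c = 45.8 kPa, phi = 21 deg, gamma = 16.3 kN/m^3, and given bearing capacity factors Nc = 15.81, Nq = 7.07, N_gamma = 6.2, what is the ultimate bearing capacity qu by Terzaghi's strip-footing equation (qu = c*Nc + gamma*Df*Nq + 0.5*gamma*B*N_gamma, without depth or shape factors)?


Result: 1075.23 kPa

Derivation:
Compute qu = c*Nc + gamma*Df*Nq + 0.5*gamma*B*N_gamma
Term 1: 45.8 * 15.81 = 724.098
Term 2: 16.3 * 1.6 * 7.07 = 184.3856
Term 3: 0.5 * 16.3 * 3.3 * 6.2 = 166.749
qu = 724.098 + 184.3856 + 166.749
qu = 1075.23 kPa


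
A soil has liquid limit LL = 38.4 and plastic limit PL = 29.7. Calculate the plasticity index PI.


Using PI = LL - PL
PI = 38.4 - 29.7
PI = 8.7


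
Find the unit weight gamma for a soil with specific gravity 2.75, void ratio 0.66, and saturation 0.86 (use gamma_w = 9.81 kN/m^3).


Using gamma = gamma_w * (Gs + S*e) / (1 + e)
Numerator: Gs + S*e = 2.75 + 0.86*0.66 = 3.3176
Denominator: 1 + e = 1 + 0.66 = 1.66
gamma = 9.81 * 3.3176 / 1.66
gamma = 19.606 kN/m^3


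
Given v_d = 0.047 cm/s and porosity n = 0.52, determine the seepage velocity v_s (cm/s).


Using v_s = v_d / n
v_s = 0.047 / 0.52
v_s = 0.09038 cm/s


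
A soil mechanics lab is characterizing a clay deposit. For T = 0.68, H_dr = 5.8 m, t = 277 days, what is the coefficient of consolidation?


Using cv = T * H_dr^2 / t
H_dr^2 = 5.8^2 = 33.64
cv = 0.68 * 33.64 / 277
cv = 0.08258 m^2/day


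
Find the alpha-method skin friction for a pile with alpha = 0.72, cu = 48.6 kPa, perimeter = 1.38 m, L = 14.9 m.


Using Qs = alpha * cu * perimeter * L
Qs = 0.72 * 48.6 * 1.38 * 14.9
Qs = 719.51 kN


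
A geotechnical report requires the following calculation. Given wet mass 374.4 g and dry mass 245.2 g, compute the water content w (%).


Using w = (m_wet - m_dry) / m_dry * 100
m_wet - m_dry = 374.4 - 245.2 = 129.2 g
w = 129.2 / 245.2 * 100
w = 52.69 %


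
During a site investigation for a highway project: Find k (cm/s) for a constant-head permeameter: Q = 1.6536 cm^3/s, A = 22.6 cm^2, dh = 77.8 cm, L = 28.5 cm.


Compute hydraulic gradient:
i = dh / L = 77.8 / 28.5 = 2.72982
Then apply Darcy's law:
k = Q / (A * i)
k = 1.6536 / (22.6 * 2.72982)
k = 1.6536 / 61.694
k = 0.026803 cm/s


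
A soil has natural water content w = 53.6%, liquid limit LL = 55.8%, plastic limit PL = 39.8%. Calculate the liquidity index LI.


Result: 0.863

Derivation:
First compute the plasticity index:
PI = LL - PL = 55.8 - 39.8 = 16.0
Then compute the liquidity index:
LI = (w - PL) / PI
LI = (53.6 - 39.8) / 16.0
LI = 0.863


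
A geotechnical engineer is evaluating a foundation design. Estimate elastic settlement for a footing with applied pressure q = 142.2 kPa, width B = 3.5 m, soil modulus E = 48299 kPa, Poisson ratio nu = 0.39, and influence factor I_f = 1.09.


Using Se = q * B * (1 - nu^2) * I_f / E
1 - nu^2 = 1 - 0.39^2 = 0.8479
Se = 142.2 * 3.5 * 0.8479 * 1.09 / 48299
Se = 0.009524 m
Convert to mm: Se = 0.009524 * 1000 = 9.524 mm


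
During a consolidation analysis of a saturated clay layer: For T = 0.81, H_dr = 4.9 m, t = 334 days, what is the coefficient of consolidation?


Using cv = T * H_dr^2 / t
H_dr^2 = 4.9^2 = 24.01
cv = 0.81 * 24.01 / 334
cv = 0.05823 m^2/day


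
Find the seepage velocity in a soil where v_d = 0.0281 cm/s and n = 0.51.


Using v_s = v_d / n
v_s = 0.0281 / 0.51
v_s = 0.0551 cm/s


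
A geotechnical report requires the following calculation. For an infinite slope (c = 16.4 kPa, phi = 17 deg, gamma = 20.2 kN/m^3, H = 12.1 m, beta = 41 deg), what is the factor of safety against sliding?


Using Fs = c / (gamma*H*sin(beta)*cos(beta)) + tan(phi)/tan(beta)
Cohesion contribution = 16.4 / (20.2*12.1*sin(41)*cos(41))
Cohesion contribution = 0.135514
Friction contribution = tan(17)/tan(41) = 0.351703
Fs = 0.135514 + 0.351703
Fs = 0.487


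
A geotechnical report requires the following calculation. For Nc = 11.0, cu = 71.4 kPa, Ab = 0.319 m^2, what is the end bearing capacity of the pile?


Using Qb = Nc * cu * Ab
Qb = 11.0 * 71.4 * 0.319
Qb = 250.54 kN


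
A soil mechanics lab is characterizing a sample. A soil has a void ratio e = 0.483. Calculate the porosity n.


Using the relation n = e / (1 + e)
n = 0.483 / (1 + 0.483)
n = 0.483 / 1.483
n = 0.3257


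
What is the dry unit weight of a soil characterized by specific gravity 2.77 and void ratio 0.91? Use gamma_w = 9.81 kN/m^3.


Using gamma_d = Gs * gamma_w / (1 + e)
gamma_d = 2.77 * 9.81 / (1 + 0.91)
gamma_d = 2.77 * 9.81 / 1.91
gamma_d = 14.227 kN/m^3


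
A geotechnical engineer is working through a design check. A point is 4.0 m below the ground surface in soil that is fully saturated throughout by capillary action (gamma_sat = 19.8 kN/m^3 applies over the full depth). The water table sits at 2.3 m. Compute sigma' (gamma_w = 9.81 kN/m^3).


Total stress = gamma_sat * depth
sigma = 19.8 * 4.0 = 79.2 kPa
Pore water pressure u = gamma_w * (depth - d_wt)
u = 9.81 * (4.0 - 2.3) = 16.677 kPa
Effective stress = sigma - u
sigma' = 79.2 - 16.677 = 62.52 kPa


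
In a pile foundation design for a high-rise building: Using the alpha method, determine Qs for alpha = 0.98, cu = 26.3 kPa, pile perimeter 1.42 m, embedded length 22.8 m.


Using Qs = alpha * cu * perimeter * L
Qs = 0.98 * 26.3 * 1.42 * 22.8
Qs = 834.46 kN


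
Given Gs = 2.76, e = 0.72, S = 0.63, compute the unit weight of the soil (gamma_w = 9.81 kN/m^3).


Result: 18.329 kN/m^3

Derivation:
Using gamma = gamma_w * (Gs + S*e) / (1 + e)
Numerator: Gs + S*e = 2.76 + 0.63*0.72 = 3.2136
Denominator: 1 + e = 1 + 0.72 = 1.72
gamma = 9.81 * 3.2136 / 1.72
gamma = 18.329 kN/m^3


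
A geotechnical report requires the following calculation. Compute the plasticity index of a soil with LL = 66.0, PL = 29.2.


Using PI = LL - PL
PI = 66.0 - 29.2
PI = 36.8


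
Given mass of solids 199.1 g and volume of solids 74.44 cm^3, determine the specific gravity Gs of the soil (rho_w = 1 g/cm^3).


Result: 2.675

Derivation:
Using Gs = m_s / (V_s * rho_w)
Since rho_w = 1 g/cm^3:
Gs = 199.1 / 74.44
Gs = 2.675


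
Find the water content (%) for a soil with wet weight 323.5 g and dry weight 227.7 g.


Using w = (m_wet - m_dry) / m_dry * 100
m_wet - m_dry = 323.5 - 227.7 = 95.8 g
w = 95.8 / 227.7 * 100
w = 42.07 %


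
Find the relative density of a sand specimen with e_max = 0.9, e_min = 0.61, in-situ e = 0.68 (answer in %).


Using Dr = (e_max - e) / (e_max - e_min) * 100
e_max - e = 0.9 - 0.68 = 0.22
e_max - e_min = 0.9 - 0.61 = 0.29
Dr = 0.22 / 0.29 * 100
Dr = 75.86 %


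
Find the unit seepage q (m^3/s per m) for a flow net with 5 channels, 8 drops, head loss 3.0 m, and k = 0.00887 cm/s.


Result: 0.0001663 m^3/s per m

Derivation:
Convert k to m/s for unit consistency with H:
k = 0.00887 cm/s = 0.00887 / 100 m/s = 8.87e-05 m/s
Using q = k * H * Nf / Nd
Nf / Nd = 5 / 8 = 0.625
q = 8.87e-05 * 3.0 * 0.625
q = 0.0001663 m^3/s per m


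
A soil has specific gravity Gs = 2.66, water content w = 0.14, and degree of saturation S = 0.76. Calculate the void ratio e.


Using the relation e = Gs * w / S
e = 2.66 * 0.14 / 0.76
e = 0.49


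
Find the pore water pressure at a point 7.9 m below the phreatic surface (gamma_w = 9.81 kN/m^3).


Result: 77.5 kPa

Derivation:
Using u = gamma_w * h_w
u = 9.81 * 7.9
u = 77.5 kPa


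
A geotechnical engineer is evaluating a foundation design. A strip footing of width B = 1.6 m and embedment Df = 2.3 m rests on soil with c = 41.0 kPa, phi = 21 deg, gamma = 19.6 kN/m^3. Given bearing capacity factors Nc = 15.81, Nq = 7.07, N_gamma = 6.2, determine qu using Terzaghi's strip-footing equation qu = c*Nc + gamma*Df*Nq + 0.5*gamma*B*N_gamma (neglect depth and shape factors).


Compute qu = c*Nc + gamma*Df*Nq + 0.5*gamma*B*N_gamma
Term 1: 41.0 * 15.81 = 648.21
Term 2: 19.6 * 2.3 * 7.07 = 318.7156
Term 3: 0.5 * 19.6 * 1.6 * 6.2 = 97.216
qu = 648.21 + 318.7156 + 97.216
qu = 1064.14 kPa


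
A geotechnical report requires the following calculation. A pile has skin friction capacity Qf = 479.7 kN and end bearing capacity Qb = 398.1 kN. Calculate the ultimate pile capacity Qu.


Using Qu = Qf + Qb
Qu = 479.7 + 398.1
Qu = 877.8 kN


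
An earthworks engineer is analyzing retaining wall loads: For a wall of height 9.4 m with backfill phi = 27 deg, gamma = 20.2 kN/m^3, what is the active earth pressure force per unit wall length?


Result: 335.13 kN/m

Derivation:
Compute active earth pressure coefficient:
Ka = tan^2(45 - phi/2) = tan^2(31.5) = 0.375525
Compute active force:
Pa = 0.5 * Ka * gamma * H^2
Pa = 0.5 * 0.375525 * 20.2 * 9.4^2
Pa = 335.13 kN/m


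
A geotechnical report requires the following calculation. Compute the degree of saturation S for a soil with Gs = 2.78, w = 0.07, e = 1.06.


Using S = Gs * w / e
S = 2.78 * 0.07 / 1.06
S = 0.1836


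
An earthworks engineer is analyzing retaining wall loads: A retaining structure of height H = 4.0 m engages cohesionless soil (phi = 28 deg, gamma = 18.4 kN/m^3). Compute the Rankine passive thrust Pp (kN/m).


Compute passive earth pressure coefficient:
Kp = tan^2(45 + phi/2) = tan^2(59.0) = 2.769826
Compute passive force:
Pp = 0.5 * Kp * gamma * H^2
Pp = 0.5 * 2.769826 * 18.4 * 4.0^2
Pp = 407.72 kN/m


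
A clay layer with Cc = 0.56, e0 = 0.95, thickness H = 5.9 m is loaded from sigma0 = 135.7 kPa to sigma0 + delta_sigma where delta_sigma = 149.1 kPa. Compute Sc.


Result: 0.5455 m

Derivation:
Using Sc = Cc * H / (1 + e0) * log10((sigma0 + delta_sigma) / sigma0)
Stress ratio = (135.7 + 149.1) / 135.7 = 2.09875
log10(2.09875) = 0.32196
Cc * H / (1 + e0) = 0.56 * 5.9 / (1 + 0.95) = 1.69436
Sc = 1.69436 * 0.32196
Sc = 0.5455 m


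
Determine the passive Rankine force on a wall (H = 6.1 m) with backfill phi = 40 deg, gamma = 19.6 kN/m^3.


Result: 1677.03 kN/m

Derivation:
Compute passive earth pressure coefficient:
Kp = tan^2(45 + phi/2) = tan^2(65.0) = 4.59891
Compute passive force:
Pp = 0.5 * Kp * gamma * H^2
Pp = 0.5 * 4.59891 * 19.6 * 6.1^2
Pp = 1677.03 kN/m


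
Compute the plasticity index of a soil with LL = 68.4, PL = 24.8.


Result: 43.6

Derivation:
Using PI = LL - PL
PI = 68.4 - 24.8
PI = 43.6


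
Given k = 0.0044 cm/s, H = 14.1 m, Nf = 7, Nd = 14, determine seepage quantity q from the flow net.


Result: 0.0003102 m^3/s per m

Derivation:
Convert k to m/s for unit consistency with H:
k = 0.0044 cm/s = 0.0044 / 100 m/s = 4.4e-05 m/s
Using q = k * H * Nf / Nd
Nf / Nd = 7 / 14 = 0.5
q = 4.4e-05 * 14.1 * 0.5
q = 0.0003102 m^3/s per m


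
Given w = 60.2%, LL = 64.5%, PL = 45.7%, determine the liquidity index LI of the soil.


First compute the plasticity index:
PI = LL - PL = 64.5 - 45.7 = 18.8
Then compute the liquidity index:
LI = (w - PL) / PI
LI = (60.2 - 45.7) / 18.8
LI = 0.771


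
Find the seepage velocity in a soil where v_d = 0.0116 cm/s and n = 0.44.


Using v_s = v_d / n
v_s = 0.0116 / 0.44
v_s = 0.02636 cm/s


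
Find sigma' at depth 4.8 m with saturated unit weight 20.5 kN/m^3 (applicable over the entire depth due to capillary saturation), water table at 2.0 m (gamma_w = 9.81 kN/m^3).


Total stress = gamma_sat * depth
sigma = 20.5 * 4.8 = 98.4 kPa
Pore water pressure u = gamma_w * (depth - d_wt)
u = 9.81 * (4.8 - 2.0) = 27.468 kPa
Effective stress = sigma - u
sigma' = 98.4 - 27.468 = 70.93 kPa


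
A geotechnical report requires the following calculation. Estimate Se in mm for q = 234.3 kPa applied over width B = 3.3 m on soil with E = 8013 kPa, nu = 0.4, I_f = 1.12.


Using Se = q * B * (1 - nu^2) * I_f / E
1 - nu^2 = 1 - 0.4^2 = 0.84
Se = 234.3 * 3.3 * 0.84 * 1.12 / 8013
Se = 0.090780 m
Convert to mm: Se = 0.090780 * 1000 = 90.78 mm


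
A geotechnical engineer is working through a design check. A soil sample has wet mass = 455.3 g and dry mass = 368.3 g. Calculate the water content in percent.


Using w = (m_wet - m_dry) / m_dry * 100
m_wet - m_dry = 455.3 - 368.3 = 87.0 g
w = 87.0 / 368.3 * 100
w = 23.62 %


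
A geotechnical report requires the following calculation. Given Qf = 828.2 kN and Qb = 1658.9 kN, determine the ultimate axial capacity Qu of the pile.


Using Qu = Qf + Qb
Qu = 828.2 + 1658.9
Qu = 2487.1 kN


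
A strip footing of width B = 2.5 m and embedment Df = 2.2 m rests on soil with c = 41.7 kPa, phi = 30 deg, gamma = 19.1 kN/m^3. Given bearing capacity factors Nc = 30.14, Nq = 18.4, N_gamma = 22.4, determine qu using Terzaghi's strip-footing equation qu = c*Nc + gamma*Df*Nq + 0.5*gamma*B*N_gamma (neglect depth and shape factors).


Result: 2564.81 kPa

Derivation:
Compute qu = c*Nc + gamma*Df*Nq + 0.5*gamma*B*N_gamma
Term 1: 41.7 * 30.14 = 1256.838
Term 2: 19.1 * 2.2 * 18.4 = 773.168
Term 3: 0.5 * 19.1 * 2.5 * 22.4 = 534.8
qu = 1256.838 + 773.168 + 534.8
qu = 2564.81 kPa


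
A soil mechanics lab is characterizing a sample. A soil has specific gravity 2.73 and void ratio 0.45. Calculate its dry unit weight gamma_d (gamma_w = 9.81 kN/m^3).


Using gamma_d = Gs * gamma_w / (1 + e)
gamma_d = 2.73 * 9.81 / (1 + 0.45)
gamma_d = 2.73 * 9.81 / 1.45
gamma_d = 18.47 kN/m^3


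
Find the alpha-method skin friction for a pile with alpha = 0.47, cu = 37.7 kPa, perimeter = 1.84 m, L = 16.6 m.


Using Qs = alpha * cu * perimeter * L
Qs = 0.47 * 37.7 * 1.84 * 16.6
Qs = 541.21 kN


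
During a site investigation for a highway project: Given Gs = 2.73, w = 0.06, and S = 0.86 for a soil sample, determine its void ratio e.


Using the relation e = Gs * w / S
e = 2.73 * 0.06 / 0.86
e = 0.1905


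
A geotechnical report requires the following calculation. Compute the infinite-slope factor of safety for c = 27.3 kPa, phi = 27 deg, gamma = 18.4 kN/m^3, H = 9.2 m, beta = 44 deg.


Result: 0.85

Derivation:
Using Fs = c / (gamma*H*sin(beta)*cos(beta)) + tan(phi)/tan(beta)
Cohesion contribution = 27.3 / (18.4*9.2*sin(44)*cos(44))
Cohesion contribution = 0.322739
Friction contribution = tan(27)/tan(44) = 0.527629
Fs = 0.322739 + 0.527629
Fs = 0.85


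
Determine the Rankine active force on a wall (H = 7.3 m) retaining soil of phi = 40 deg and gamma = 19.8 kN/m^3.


Compute active earth pressure coefficient:
Ka = tan^2(45 - phi/2) = tan^2(25.0) = 0.217443
Compute active force:
Pa = 0.5 * Ka * gamma * H^2
Pa = 0.5 * 0.217443 * 19.8 * 7.3^2
Pa = 114.72 kN/m


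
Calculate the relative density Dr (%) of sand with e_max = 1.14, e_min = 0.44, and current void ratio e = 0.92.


Result: 31.43 %

Derivation:
Using Dr = (e_max - e) / (e_max - e_min) * 100
e_max - e = 1.14 - 0.92 = 0.22
e_max - e_min = 1.14 - 0.44 = 0.7
Dr = 0.22 / 0.7 * 100
Dr = 31.43 %


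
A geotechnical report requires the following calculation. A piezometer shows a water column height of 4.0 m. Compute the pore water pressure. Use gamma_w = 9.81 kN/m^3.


Result: 39.24 kPa

Derivation:
Using u = gamma_w * h_w
u = 9.81 * 4.0
u = 39.24 kPa


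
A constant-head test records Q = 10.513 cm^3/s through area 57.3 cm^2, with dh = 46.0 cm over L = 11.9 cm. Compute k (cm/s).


Compute hydraulic gradient:
i = dh / L = 46.0 / 11.9 = 3.86555
Then apply Darcy's law:
k = Q / (A * i)
k = 10.513 / (57.3 * 3.86555)
k = 10.513 / 221.496
k = 0.047464 cm/s


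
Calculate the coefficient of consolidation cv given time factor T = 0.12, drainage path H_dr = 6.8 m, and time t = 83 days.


Using cv = T * H_dr^2 / t
H_dr^2 = 6.8^2 = 46.24
cv = 0.12 * 46.24 / 83
cv = 0.06685 m^2/day


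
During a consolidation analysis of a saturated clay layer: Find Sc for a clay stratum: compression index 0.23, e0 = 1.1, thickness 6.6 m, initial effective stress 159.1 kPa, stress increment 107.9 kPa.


Result: 0.1625 m

Derivation:
Using Sc = Cc * H / (1 + e0) * log10((sigma0 + delta_sigma) / sigma0)
Stress ratio = (159.1 + 107.9) / 159.1 = 1.67819
log10(1.67819) = 0.224841
Cc * H / (1 + e0) = 0.23 * 6.6 / (1 + 1.1) = 0.722857
Sc = 0.722857 * 0.224841
Sc = 0.1625 m


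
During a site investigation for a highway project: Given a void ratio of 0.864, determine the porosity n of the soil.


Using the relation n = e / (1 + e)
n = 0.864 / (1 + 0.864)
n = 0.864 / 1.864
n = 0.4635


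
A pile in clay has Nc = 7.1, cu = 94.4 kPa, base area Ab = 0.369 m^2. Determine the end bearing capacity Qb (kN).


Result: 247.32 kN

Derivation:
Using Qb = Nc * cu * Ab
Qb = 7.1 * 94.4 * 0.369
Qb = 247.32 kN


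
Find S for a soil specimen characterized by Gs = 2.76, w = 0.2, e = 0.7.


Using S = Gs * w / e
S = 2.76 * 0.2 / 0.7
S = 0.7886


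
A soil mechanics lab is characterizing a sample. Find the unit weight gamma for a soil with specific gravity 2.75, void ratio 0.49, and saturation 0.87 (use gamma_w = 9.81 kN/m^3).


Result: 20.912 kN/m^3

Derivation:
Using gamma = gamma_w * (Gs + S*e) / (1 + e)
Numerator: Gs + S*e = 2.75 + 0.87*0.49 = 3.1763
Denominator: 1 + e = 1 + 0.49 = 1.49
gamma = 9.81 * 3.1763 / 1.49
gamma = 20.912 kN/m^3


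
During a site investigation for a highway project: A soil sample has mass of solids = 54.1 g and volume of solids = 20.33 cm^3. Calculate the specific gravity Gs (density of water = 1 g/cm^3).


Using Gs = m_s / (V_s * rho_w)
Since rho_w = 1 g/cm^3:
Gs = 54.1 / 20.33
Gs = 2.661


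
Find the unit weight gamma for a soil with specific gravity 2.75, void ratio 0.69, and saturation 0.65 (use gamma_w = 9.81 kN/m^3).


Using gamma = gamma_w * (Gs + S*e) / (1 + e)
Numerator: Gs + S*e = 2.75 + 0.65*0.69 = 3.1985
Denominator: 1 + e = 1 + 0.69 = 1.69
gamma = 9.81 * 3.1985 / 1.69
gamma = 18.566 kN/m^3


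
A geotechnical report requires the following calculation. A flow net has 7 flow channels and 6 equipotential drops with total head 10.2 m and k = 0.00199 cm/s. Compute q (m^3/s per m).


Result: 0.0002368 m^3/s per m

Derivation:
Convert k to m/s for unit consistency with H:
k = 0.00199 cm/s = 0.00199 / 100 m/s = 1.99e-05 m/s
Using q = k * H * Nf / Nd
Nf / Nd = 7 / 6 = 1.1667
q = 1.99e-05 * 10.2 * 1.1667
q = 0.0002368 m^3/s per m


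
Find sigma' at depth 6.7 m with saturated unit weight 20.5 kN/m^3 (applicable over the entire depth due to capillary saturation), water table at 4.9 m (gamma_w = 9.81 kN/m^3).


Total stress = gamma_sat * depth
sigma = 20.5 * 6.7 = 137.35 kPa
Pore water pressure u = gamma_w * (depth - d_wt)
u = 9.81 * (6.7 - 4.9) = 17.658 kPa
Effective stress = sigma - u
sigma' = 137.35 - 17.658 = 119.69 kPa


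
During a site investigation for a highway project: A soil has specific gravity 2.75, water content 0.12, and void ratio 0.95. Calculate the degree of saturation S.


Using S = Gs * w / e
S = 2.75 * 0.12 / 0.95
S = 0.3474


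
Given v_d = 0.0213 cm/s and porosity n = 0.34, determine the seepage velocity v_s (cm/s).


Using v_s = v_d / n
v_s = 0.0213 / 0.34
v_s = 0.06265 cm/s


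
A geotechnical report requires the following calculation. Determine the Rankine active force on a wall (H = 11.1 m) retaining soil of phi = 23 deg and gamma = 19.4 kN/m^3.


Compute active earth pressure coefficient:
Ka = tan^2(45 - phi/2) = tan^2(33.5) = 0.438092
Compute active force:
Pa = 0.5 * Ka * gamma * H^2
Pa = 0.5 * 0.438092 * 19.4 * 11.1^2
Pa = 523.58 kN/m


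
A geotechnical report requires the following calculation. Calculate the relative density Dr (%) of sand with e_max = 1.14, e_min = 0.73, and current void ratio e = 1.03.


Using Dr = (e_max - e) / (e_max - e_min) * 100
e_max - e = 1.14 - 1.03 = 0.11
e_max - e_min = 1.14 - 0.73 = 0.41
Dr = 0.11 / 0.41 * 100
Dr = 26.83 %


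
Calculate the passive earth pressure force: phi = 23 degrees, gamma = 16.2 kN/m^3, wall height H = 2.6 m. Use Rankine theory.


Compute passive earth pressure coefficient:
Kp = tan^2(45 + phi/2) = tan^2(56.5) = 2.282623
Compute passive force:
Pp = 0.5 * Kp * gamma * H^2
Pp = 0.5 * 2.282623 * 16.2 * 2.6^2
Pp = 124.99 kN/m


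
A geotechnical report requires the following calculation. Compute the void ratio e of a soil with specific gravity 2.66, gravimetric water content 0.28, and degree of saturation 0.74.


Result: 1.0065

Derivation:
Using the relation e = Gs * w / S
e = 2.66 * 0.28 / 0.74
e = 1.0065


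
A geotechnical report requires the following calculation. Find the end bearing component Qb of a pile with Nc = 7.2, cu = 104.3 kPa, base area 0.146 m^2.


Result: 109.64 kN

Derivation:
Using Qb = Nc * cu * Ab
Qb = 7.2 * 104.3 * 0.146
Qb = 109.64 kN


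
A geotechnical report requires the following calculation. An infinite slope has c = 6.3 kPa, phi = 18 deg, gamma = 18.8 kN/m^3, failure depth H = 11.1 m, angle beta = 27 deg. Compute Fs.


Result: 0.712

Derivation:
Using Fs = c / (gamma*H*sin(beta)*cos(beta)) + tan(phi)/tan(beta)
Cohesion contribution = 6.3 / (18.8*11.1*sin(27)*cos(27))
Cohesion contribution = 0.0746332
Friction contribution = tan(18)/tan(27) = 0.637691
Fs = 0.0746332 + 0.637691
Fs = 0.712


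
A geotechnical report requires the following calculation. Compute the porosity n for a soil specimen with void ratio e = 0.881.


Using the relation n = e / (1 + e)
n = 0.881 / (1 + 0.881)
n = 0.881 / 1.881
n = 0.4684


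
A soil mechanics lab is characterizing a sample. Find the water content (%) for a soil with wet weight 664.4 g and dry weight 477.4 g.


Using w = (m_wet - m_dry) / m_dry * 100
m_wet - m_dry = 664.4 - 477.4 = 187.0 g
w = 187.0 / 477.4 * 100
w = 39.17 %


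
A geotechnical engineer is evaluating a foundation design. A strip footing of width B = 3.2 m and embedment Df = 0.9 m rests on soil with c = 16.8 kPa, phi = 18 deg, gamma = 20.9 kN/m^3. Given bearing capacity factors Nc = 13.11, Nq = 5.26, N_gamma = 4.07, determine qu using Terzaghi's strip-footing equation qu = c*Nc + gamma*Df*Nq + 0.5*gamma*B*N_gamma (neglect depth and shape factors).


Compute qu = c*Nc + gamma*Df*Nq + 0.5*gamma*B*N_gamma
Term 1: 16.8 * 13.11 = 220.248
Term 2: 20.9 * 0.9 * 5.26 = 98.9406
Term 3: 0.5 * 20.9 * 3.2 * 4.07 = 136.1008
qu = 220.248 + 98.9406 + 136.1008
qu = 455.29 kPa


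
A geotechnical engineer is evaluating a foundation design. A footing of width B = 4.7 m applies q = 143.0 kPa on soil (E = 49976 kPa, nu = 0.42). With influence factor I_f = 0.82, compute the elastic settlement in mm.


Using Se = q * B * (1 - nu^2) * I_f / E
1 - nu^2 = 1 - 0.42^2 = 0.8236
Se = 143.0 * 4.7 * 0.8236 * 0.82 / 49976
Se = 0.009082 m
Convert to mm: Se = 0.009082 * 1000 = 9.082 mm


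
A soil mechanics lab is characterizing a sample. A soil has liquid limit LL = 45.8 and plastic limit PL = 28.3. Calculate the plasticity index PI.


Result: 17.5

Derivation:
Using PI = LL - PL
PI = 45.8 - 28.3
PI = 17.5


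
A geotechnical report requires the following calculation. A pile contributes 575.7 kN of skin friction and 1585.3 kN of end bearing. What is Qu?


Result: 2161.0 kN

Derivation:
Using Qu = Qf + Qb
Qu = 575.7 + 1585.3
Qu = 2161.0 kN


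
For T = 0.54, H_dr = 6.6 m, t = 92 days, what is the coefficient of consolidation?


Result: 0.25568 m^2/day

Derivation:
Using cv = T * H_dr^2 / t
H_dr^2 = 6.6^2 = 43.56
cv = 0.54 * 43.56 / 92
cv = 0.25568 m^2/day


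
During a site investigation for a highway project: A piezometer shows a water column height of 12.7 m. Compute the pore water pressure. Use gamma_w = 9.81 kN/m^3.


Using u = gamma_w * h_w
u = 9.81 * 12.7
u = 124.59 kPa


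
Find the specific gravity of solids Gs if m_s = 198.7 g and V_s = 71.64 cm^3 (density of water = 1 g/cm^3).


Using Gs = m_s / (V_s * rho_w)
Since rho_w = 1 g/cm^3:
Gs = 198.7 / 71.64
Gs = 2.774


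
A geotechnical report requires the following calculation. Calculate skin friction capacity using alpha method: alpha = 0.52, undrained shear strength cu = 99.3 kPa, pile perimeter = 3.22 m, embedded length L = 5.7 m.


Using Qs = alpha * cu * perimeter * L
Qs = 0.52 * 99.3 * 3.22 * 5.7
Qs = 947.73 kN


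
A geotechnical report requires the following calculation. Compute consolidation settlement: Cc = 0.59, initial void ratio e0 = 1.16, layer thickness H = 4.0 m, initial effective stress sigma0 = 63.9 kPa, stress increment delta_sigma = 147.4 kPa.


Using Sc = Cc * H / (1 + e0) * log10((sigma0 + delta_sigma) / sigma0)
Stress ratio = (63.9 + 147.4) / 63.9 = 3.30673
log10(3.30673) = 0.519399
Cc * H / (1 + e0) = 0.59 * 4.0 / (1 + 1.16) = 1.09259
Sc = 1.09259 * 0.519399
Sc = 0.5675 m


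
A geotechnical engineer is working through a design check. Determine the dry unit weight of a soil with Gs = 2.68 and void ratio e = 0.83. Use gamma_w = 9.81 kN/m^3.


Using gamma_d = Gs * gamma_w / (1 + e)
gamma_d = 2.68 * 9.81 / (1 + 0.83)
gamma_d = 2.68 * 9.81 / 1.83
gamma_d = 14.367 kN/m^3


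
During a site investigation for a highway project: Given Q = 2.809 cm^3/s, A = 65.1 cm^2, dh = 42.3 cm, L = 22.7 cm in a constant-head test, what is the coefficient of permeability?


Result: 0.023156 cm/s

Derivation:
Compute hydraulic gradient:
i = dh / L = 42.3 / 22.7 = 1.86344
Then apply Darcy's law:
k = Q / (A * i)
k = 2.809 / (65.1 * 1.86344)
k = 2.809 / 121.31
k = 0.023156 cm/s


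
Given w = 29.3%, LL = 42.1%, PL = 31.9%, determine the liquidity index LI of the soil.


First compute the plasticity index:
PI = LL - PL = 42.1 - 31.9 = 10.2
Then compute the liquidity index:
LI = (w - PL) / PI
LI = (29.3 - 31.9) / 10.2
LI = -0.255


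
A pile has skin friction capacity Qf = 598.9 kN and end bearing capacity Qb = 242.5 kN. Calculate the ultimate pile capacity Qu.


Using Qu = Qf + Qb
Qu = 598.9 + 242.5
Qu = 841.4 kN


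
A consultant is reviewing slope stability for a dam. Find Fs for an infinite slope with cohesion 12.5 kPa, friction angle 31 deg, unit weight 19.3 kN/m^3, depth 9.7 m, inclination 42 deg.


Result: 0.802

Derivation:
Using Fs = c / (gamma*H*sin(beta)*cos(beta)) + tan(phi)/tan(beta)
Cohesion contribution = 12.5 / (19.3*9.7*sin(42)*cos(42))
Cohesion contribution = 0.134275
Friction contribution = tan(31)/tan(42) = 0.667323
Fs = 0.134275 + 0.667323
Fs = 0.802


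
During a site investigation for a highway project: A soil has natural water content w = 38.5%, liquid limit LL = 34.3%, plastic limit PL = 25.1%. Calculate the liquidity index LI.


Result: 1.457

Derivation:
First compute the plasticity index:
PI = LL - PL = 34.3 - 25.1 = 9.2
Then compute the liquidity index:
LI = (w - PL) / PI
LI = (38.5 - 25.1) / 9.2
LI = 1.457


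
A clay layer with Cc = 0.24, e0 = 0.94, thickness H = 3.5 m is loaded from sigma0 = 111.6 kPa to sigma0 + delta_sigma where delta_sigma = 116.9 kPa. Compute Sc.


Using Sc = Cc * H / (1 + e0) * log10((sigma0 + delta_sigma) / sigma0)
Stress ratio = (111.6 + 116.9) / 111.6 = 2.04749
log10(2.04749) = 0.311222
Cc * H / (1 + e0) = 0.24 * 3.5 / (1 + 0.94) = 0.43299
Sc = 0.43299 * 0.311222
Sc = 0.1348 m


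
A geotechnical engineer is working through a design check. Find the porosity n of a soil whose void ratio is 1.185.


Using the relation n = e / (1 + e)
n = 1.185 / (1 + 1.185)
n = 1.185 / 2.185
n = 0.5423


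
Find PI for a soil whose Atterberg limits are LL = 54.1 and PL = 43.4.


Using PI = LL - PL
PI = 54.1 - 43.4
PI = 10.7


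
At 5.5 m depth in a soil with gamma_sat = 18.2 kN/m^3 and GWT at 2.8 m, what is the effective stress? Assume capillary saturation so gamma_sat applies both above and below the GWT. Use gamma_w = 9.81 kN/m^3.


Result: 73.61 kPa

Derivation:
Total stress = gamma_sat * depth
sigma = 18.2 * 5.5 = 100.1 kPa
Pore water pressure u = gamma_w * (depth - d_wt)
u = 9.81 * (5.5 - 2.8) = 26.487 kPa
Effective stress = sigma - u
sigma' = 100.1 - 26.487 = 73.61 kPa


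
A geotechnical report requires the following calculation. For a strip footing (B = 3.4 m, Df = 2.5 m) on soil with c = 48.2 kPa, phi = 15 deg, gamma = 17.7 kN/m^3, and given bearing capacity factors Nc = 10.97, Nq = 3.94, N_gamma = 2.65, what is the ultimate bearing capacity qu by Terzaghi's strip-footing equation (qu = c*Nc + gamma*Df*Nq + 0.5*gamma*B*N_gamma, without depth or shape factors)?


Compute qu = c*Nc + gamma*Df*Nq + 0.5*gamma*B*N_gamma
Term 1: 48.2 * 10.97 = 528.754
Term 2: 17.7 * 2.5 * 3.94 = 174.345
Term 3: 0.5 * 17.7 * 3.4 * 2.65 = 79.7385
qu = 528.754 + 174.345 + 79.7385
qu = 782.84 kPa


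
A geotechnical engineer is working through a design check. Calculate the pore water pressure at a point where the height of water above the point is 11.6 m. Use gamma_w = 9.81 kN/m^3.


Result: 113.8 kPa

Derivation:
Using u = gamma_w * h_w
u = 9.81 * 11.6
u = 113.8 kPa


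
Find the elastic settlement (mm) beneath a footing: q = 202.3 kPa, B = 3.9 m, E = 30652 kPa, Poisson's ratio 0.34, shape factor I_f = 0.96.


Result: 21.854 mm

Derivation:
Using Se = q * B * (1 - nu^2) * I_f / E
1 - nu^2 = 1 - 0.34^2 = 0.8844
Se = 202.3 * 3.9 * 0.8844 * 0.96 / 30652
Se = 0.021854 m
Convert to mm: Se = 0.021854 * 1000 = 21.854 mm


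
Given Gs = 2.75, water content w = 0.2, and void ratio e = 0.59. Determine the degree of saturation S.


Using S = Gs * w / e
S = 2.75 * 0.2 / 0.59
S = 0.9322


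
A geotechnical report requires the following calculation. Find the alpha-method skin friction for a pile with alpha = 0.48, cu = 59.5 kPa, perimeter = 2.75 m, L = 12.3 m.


Using Qs = alpha * cu * perimeter * L
Qs = 0.48 * 59.5 * 2.75 * 12.3
Qs = 966.04 kN


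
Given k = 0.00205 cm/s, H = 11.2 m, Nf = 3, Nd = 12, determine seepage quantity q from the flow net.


Result: 5.74e-05 m^3/s per m

Derivation:
Convert k to m/s for unit consistency with H:
k = 0.00205 cm/s = 0.00205 / 100 m/s = 2.05e-05 m/s
Using q = k * H * Nf / Nd
Nf / Nd = 3 / 12 = 0.25
q = 2.05e-05 * 11.2 * 0.25
q = 5.74e-05 m^3/s per m


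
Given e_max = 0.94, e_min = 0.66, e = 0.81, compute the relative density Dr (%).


Result: 46.43 %

Derivation:
Using Dr = (e_max - e) / (e_max - e_min) * 100
e_max - e = 0.94 - 0.81 = 0.13
e_max - e_min = 0.94 - 0.66 = 0.28
Dr = 0.13 / 0.28 * 100
Dr = 46.43 %


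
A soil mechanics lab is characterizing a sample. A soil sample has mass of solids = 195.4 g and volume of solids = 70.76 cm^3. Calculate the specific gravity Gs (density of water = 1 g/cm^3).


Using Gs = m_s / (V_s * rho_w)
Since rho_w = 1 g/cm^3:
Gs = 195.4 / 70.76
Gs = 2.761


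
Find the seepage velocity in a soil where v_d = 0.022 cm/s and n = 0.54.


Using v_s = v_d / n
v_s = 0.022 / 0.54
v_s = 0.04074 cm/s


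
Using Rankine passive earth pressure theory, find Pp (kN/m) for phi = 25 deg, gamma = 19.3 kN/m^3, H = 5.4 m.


Compute passive earth pressure coefficient:
Kp = tan^2(45 + phi/2) = tan^2(57.5) = 2.463913
Compute passive force:
Pp = 0.5 * Kp * gamma * H^2
Pp = 0.5 * 2.463913 * 19.3 * 5.4^2
Pp = 693.33 kN/m


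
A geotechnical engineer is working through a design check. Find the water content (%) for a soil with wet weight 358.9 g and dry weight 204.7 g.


Using w = (m_wet - m_dry) / m_dry * 100
m_wet - m_dry = 358.9 - 204.7 = 154.2 g
w = 154.2 / 204.7 * 100
w = 75.33 %


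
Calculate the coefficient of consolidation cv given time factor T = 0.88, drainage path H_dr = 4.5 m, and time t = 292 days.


Using cv = T * H_dr^2 / t
H_dr^2 = 4.5^2 = 20.25
cv = 0.88 * 20.25 / 292
cv = 0.06103 m^2/day


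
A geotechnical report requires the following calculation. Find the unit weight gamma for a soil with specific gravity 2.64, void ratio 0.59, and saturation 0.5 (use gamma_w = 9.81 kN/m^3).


Result: 18.108 kN/m^3

Derivation:
Using gamma = gamma_w * (Gs + S*e) / (1 + e)
Numerator: Gs + S*e = 2.64 + 0.5*0.59 = 2.935
Denominator: 1 + e = 1 + 0.59 = 1.59
gamma = 9.81 * 2.935 / 1.59
gamma = 18.108 kN/m^3


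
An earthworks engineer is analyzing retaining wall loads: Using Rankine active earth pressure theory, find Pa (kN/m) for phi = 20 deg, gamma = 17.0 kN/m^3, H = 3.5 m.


Result: 51.05 kN/m

Derivation:
Compute active earth pressure coefficient:
Ka = tan^2(45 - phi/2) = tan^2(35.0) = 0.490291
Compute active force:
Pa = 0.5 * Ka * gamma * H^2
Pa = 0.5 * 0.490291 * 17.0 * 3.5^2
Pa = 51.05 kN/m


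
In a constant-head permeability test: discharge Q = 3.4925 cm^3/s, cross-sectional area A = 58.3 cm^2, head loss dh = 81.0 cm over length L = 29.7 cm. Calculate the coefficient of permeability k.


Compute hydraulic gradient:
i = dh / L = 81.0 / 29.7 = 2.72727
Then apply Darcy's law:
k = Q / (A * i)
k = 3.4925 / (58.3 * 2.72727)
k = 3.4925 / 159
k = 0.021965 cm/s


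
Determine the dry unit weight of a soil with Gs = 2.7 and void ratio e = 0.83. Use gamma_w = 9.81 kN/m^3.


Result: 14.474 kN/m^3

Derivation:
Using gamma_d = Gs * gamma_w / (1 + e)
gamma_d = 2.7 * 9.81 / (1 + 0.83)
gamma_d = 2.7 * 9.81 / 1.83
gamma_d = 14.474 kN/m^3


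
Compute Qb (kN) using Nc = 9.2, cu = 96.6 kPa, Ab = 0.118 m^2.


Using Qb = Nc * cu * Ab
Qb = 9.2 * 96.6 * 0.118
Qb = 104.87 kN


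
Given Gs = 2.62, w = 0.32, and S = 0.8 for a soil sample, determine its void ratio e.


Using the relation e = Gs * w / S
e = 2.62 * 0.32 / 0.8
e = 1.048


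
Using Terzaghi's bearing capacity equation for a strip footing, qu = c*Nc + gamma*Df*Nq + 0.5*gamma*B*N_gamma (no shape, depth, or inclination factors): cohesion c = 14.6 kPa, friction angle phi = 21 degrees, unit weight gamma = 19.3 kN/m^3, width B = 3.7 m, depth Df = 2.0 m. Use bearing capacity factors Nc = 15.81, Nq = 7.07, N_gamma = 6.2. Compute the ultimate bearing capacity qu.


Compute qu = c*Nc + gamma*Df*Nq + 0.5*gamma*B*N_gamma
Term 1: 14.6 * 15.81 = 230.826
Term 2: 19.3 * 2.0 * 7.07 = 272.902
Term 3: 0.5 * 19.3 * 3.7 * 6.2 = 221.371
qu = 230.826 + 272.902 + 221.371
qu = 725.1 kPa
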